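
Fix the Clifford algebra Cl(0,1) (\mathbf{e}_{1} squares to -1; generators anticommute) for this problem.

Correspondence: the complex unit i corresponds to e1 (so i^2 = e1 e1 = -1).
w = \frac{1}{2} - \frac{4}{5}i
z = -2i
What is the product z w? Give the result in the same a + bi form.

In blades: z = -2 e_{1}, w = \frac{1}{2} - \frac{4}{5} e_{1}.
Distribute z over w term by term (generator squares from the signature, products reordered to ascending indices): (-2 e_{1})*w = -\frac{8}{5} - e_{1}.
Sum: -\frac{8}{5} - e_{1}; translating back through the correspondence:
Answer: -\frac{8}{5} - i


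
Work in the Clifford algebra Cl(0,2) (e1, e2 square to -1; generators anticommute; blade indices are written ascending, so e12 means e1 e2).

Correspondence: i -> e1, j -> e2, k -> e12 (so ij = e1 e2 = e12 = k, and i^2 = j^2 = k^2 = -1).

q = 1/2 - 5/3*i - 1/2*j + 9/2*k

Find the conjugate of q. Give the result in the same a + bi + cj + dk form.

In blades: q = 1/2 - 5/3*e1 - 1/2*e2 + 9/2*e12.
Conjugation here is Clifford conjugation: the scalar is fixed and the grade-1 and grade-2 blades all flip sign, giving 1/2 + 5/3*e1 + 1/2*e2 - 9/2*e12; translating back:
Answer: 1/2 + 5/3*i + 1/2*j - 9/2*k


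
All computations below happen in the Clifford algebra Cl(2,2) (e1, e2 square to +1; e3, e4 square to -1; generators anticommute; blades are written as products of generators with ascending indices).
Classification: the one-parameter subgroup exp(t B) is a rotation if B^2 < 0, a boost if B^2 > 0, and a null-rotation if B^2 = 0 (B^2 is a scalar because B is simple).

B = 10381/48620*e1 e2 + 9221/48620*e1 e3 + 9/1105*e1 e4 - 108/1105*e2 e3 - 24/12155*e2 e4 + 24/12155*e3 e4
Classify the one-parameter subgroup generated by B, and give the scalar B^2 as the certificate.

B^2 term by term: the squares give (10381/48620)^2*(e1 e2)^2 + (9221/48620)^2*(e1 e3)^2 + (9/1105)^2*(e1 e4)^2 + (-108/1105)^2*(e2 e3)^2 + (-24/12155)^2*(e2 e4)^2 + (24/12155)^2*(e3 e4)^2 = 107765161/2363904400*(-1) + 85026841/2363904400*(+1) + 81/1221025*(+1) + 11664/1221025*(+1) + 576/147744025*(+1) + 576/147744025*(-1) = 0 (each basis 2-blade squares to minus the product of its generators' squares); cross terms between blades sharing an index anticommute and cancel; the commuting (index-disjoint) pairs give grade-4 terms 2*c*c'*(blade product), which cancel blade by blade — e1 e2 e3 e4: 124572/147744025 + 110652/147744025 - 1944/1221025 = 0 — confirming B is simple. So B^2 = 0.
Answer: null-rotation, certificate B^2 = 0. Certificate logic: 0 is a conjugation-invariant scalar, so its sign fixes rotation versus boost versus null-rotation outright.


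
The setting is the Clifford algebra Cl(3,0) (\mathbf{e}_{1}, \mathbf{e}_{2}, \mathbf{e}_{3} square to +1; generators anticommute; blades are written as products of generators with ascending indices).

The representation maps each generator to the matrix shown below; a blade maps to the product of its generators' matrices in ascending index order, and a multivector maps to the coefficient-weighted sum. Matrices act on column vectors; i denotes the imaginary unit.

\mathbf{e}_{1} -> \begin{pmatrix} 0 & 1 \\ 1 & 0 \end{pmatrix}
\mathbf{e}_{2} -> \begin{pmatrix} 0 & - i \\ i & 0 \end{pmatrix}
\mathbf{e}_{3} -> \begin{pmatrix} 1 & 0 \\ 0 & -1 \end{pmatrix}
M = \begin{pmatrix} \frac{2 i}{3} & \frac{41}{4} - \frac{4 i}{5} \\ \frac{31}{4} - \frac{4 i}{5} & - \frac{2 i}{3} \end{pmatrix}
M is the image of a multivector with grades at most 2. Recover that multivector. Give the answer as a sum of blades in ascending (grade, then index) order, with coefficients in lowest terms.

Method: 1, rho(e_{1}), rho(e_{2}), rho(e_{3}) form a trace-orthogonal basis of the 2x2 complex matrices (tr(X Y) = 2 if X = Y, else 0), so M = m0*1 + m1*rho(e_{1}) + m2*rho(e_{2}) + m3*rho(e_{3}) with m0 = tr(M)/2 = 0, m1 = tr(M rho(e_{1}))/2 = 9 - \frac{4 i}{5}, m2 = tr(M rho(e_{2}))/2 = \frac{5 i}{4}, m3 = tr(M rho(e_{3}))/2 = \frac{2 i}{3}.
Multiplying table entries, the bivector images are rho(e_{1} e_{2}) = i*rho(e_{3}), rho(e_{1} e_{3}) = -i*rho(e_{2}), rho(e_{2} e_{3}) = i*rho(e_{1}); with real blade coefficients the real parts of m0..m3 are the coefficients of 1, e_{1}, e_{2}, e_{3} and the imaginary parts give the bivectors (e_{2} e_{3}: Im m1, e_{1} e_{3}: -Im m2, e_{1} e_{2}: Im m3).
Answer: 9 e_{1} + \frac{2}{3} e_{1} e_{2} - \frac{5}{4} e_{1} e_{3} - \frac{4}{5} e_{2} e_{3}


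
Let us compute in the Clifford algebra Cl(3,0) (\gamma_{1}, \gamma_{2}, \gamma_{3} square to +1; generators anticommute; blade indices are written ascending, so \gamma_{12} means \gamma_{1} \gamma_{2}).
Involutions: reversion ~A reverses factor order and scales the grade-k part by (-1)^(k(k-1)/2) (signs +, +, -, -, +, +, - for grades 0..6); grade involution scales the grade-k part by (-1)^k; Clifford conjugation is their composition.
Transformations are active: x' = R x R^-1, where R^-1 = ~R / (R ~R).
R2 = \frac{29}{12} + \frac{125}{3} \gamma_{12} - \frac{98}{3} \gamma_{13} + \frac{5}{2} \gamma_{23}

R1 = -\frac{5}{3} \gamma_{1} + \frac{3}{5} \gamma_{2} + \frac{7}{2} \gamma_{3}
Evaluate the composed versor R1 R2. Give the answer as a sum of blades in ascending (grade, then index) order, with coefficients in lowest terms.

Distribute over the terms of R1 (each basis-blade product reordered to ascending indices, repeated generators contracted through their squares):
(-\frac{5}{3} \gamma_{1}) R2 = -\frac{145}{36} \gamma_{1} - \frac{625}{9} \gamma_{2} + \frac{490}{9} \gamma_{3} - \frac{25}{6} \gamma_{123}
(\frac{3}{5} \gamma_{2}) R2 = -25 \gamma_{1} + \frac{29}{20} \gamma_{2} + \frac{3}{2} \gamma_{3} + \frac{98}{5} \gamma_{123}
(\frac{7}{2} \gamma_{3}) R2 = \frac{343}{3} \gamma_{1} - \frac{35}{4} \gamma_{2} + \frac{203}{24} \gamma_{3} + \frac{875}{6} \gamma_{123}
Summing the partial products and collecting blades:
Answer: \frac{3071}{36} \gamma_{1} - \frac{6907}{90} \gamma_{2} + \frac{4637}{72} \gamma_{3} + \frac{2419}{15} \gamma_{123}


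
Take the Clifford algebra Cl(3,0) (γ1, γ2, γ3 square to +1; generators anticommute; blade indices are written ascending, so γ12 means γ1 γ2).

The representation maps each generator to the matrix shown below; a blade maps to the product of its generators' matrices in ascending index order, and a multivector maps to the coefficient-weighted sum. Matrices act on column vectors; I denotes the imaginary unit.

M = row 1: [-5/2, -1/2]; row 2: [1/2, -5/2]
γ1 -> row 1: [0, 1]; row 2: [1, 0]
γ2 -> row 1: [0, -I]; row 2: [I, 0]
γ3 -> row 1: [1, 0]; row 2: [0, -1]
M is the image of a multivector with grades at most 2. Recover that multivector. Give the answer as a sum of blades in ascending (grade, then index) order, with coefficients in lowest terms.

Method: 1, rho(γ1), rho(γ2), rho(γ3) form a trace-orthogonal basis of the 2x2 complex matrices (tr(X Y) = 2 if X = Y, else 0), so M = m0*1 + m1*rho(γ1) + m2*rho(γ2) + m3*rho(γ3) with m0 = tr(M)/2 = -5/2, m1 = tr(M rho(γ1))/2 = 0, m2 = tr(M rho(γ2))/2 = -I/2, m3 = tr(M rho(γ3))/2 = 0.
Multiplying table entries, the bivector images are rho(γ12) = I*rho(γ3), rho(γ13) = -I*rho(γ2), rho(γ23) = I*rho(γ1); with real blade coefficients the real parts of m0..m3 are the coefficients of 1, γ1, γ2, γ3 and the imaginary parts give the bivectors (γ23: Im m1, γ13: -Im m2, γ12: Im m3).
Answer: -5/2 + 1/2*γ13


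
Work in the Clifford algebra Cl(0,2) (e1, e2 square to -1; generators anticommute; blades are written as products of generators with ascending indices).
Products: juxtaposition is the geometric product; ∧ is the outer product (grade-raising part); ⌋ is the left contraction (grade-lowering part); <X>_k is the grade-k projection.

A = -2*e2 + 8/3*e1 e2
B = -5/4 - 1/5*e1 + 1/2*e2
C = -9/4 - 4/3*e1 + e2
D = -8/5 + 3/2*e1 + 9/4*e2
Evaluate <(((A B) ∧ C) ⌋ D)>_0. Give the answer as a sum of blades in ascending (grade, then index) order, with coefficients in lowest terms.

step 1: 1 - 4/3*e1 + 59/30*e2 - 56/15*e1 e2
step 2: -9/4 + 5/3*e1 - 137/40*e2 + 436/45*e1 e2
step 3: 1409/160 - 27/8*e1 - 81/16*e2
step 4: 1409/160
Answer: 1409/160


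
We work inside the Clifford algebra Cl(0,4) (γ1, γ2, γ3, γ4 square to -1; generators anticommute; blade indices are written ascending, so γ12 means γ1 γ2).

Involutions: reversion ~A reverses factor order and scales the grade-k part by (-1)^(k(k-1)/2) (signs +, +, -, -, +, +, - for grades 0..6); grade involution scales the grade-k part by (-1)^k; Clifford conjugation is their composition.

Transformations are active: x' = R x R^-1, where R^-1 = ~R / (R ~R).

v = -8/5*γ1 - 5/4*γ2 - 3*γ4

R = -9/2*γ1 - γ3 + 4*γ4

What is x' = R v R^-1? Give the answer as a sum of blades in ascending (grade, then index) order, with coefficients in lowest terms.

~R = -9/2*γ1 - γ3 + 4*γ4, and R ~R = -149/4, so R^-1 = ~R / (-149/4).
R v = 24/5 + 45/8*γ12 - 8/5*γ13 + 199/10*γ14 - 5/4*γ23 + 5*γ24 + 3*γ34
Answer: 2056/745*γ1 + 5/4*γ2 + 192/745*γ3 + 1467/745*γ4


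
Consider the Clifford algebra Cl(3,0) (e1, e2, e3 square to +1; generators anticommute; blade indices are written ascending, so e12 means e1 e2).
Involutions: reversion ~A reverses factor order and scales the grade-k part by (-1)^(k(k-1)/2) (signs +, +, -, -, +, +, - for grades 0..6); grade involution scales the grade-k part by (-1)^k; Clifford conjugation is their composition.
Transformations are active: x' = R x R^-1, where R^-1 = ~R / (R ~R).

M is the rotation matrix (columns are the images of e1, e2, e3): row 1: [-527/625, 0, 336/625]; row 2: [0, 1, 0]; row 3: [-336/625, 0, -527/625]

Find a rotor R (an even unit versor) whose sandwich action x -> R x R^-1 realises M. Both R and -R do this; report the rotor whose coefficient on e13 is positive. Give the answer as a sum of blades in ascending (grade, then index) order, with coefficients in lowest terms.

Method: write R = a + b12*e12 + b13*e13 + b23*e23 with a^2 + b12^2 + b13^2 + b23^2 = 1 (so R^-1 = ~R). Expanding the columns R e_j ~R gives tr M = 4a^2 - 1 and, from the antisymmetric part, M21 - M12 = -4a*b12, M13 - M31 = 4a*b13, M32 - M23 = -4a*b23.
Here tr M = -429/625, so a^2 = (1 + tr M)/4 = 49/625 and a = ±7/25. Taking a = 7/25: M21 - M12 = 0, M13 - M31 = 672/625, M32 - M23 = 0, giving b12 = 0, b13 = 24/25, b23 = 0, i.e. R = 7/25 + 24/25*e13.
Its e13 coefficient is already positive.
Answer: 7/25 + 24/25*e13. Why the constraint matters: R and -R act identically through the sandwich — M has trace -429/625 either way — so only the sign condition on e13 picks one of the two preimages.


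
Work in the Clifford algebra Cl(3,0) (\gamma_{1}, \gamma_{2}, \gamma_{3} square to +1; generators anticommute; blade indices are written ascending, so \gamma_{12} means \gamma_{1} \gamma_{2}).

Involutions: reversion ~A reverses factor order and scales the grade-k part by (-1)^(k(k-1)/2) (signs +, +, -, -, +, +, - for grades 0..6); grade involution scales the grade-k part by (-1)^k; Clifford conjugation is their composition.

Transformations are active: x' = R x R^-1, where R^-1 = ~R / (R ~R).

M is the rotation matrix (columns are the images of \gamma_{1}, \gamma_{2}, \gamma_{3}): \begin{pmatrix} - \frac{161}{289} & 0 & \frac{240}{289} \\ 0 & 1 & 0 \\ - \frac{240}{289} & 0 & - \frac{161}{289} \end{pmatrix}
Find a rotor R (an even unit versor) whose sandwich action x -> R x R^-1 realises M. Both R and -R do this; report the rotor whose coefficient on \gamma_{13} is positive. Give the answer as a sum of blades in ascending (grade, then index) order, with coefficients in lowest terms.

Method: write R = a + b12*\gamma_{12} + b13*\gamma_{13} + b23*\gamma_{23} with a^2 + b12^2 + b13^2 + b23^2 = 1 (so R^-1 = ~R). Expanding the columns R e_j ~R gives tr M = 4a^2 - 1 and, from the antisymmetric part, M21 - M12 = -4a*b12, M13 - M31 = 4a*b13, M32 - M23 = -4a*b23.
Here tr M = -\frac{33}{289}, so a^2 = (1 + tr M)/4 = \frac{64}{289} and a = ±\frac{8}{17}. Taking a = \frac{8}{17}: M21 - M12 = 0, M13 - M31 = \frac{480}{289}, M32 - M23 = 0, giving b12 = 0, b13 = \frac{15}{17}, b23 = 0, i.e. R = \frac{8}{17} + \frac{15}{17} \gamma_{13}.
Its \gamma_{13} coefficient is already positive.
Answer: \frac{8}{17} + \frac{15}{17} \gamma_{13}. Key observation: the double cover Spin(3) -> SO(3) sends R and -R to the same matrix (trace -\frac{33}{289} here), so the stated sign of the \gamma_{13} coefficient is what selects one sheet.


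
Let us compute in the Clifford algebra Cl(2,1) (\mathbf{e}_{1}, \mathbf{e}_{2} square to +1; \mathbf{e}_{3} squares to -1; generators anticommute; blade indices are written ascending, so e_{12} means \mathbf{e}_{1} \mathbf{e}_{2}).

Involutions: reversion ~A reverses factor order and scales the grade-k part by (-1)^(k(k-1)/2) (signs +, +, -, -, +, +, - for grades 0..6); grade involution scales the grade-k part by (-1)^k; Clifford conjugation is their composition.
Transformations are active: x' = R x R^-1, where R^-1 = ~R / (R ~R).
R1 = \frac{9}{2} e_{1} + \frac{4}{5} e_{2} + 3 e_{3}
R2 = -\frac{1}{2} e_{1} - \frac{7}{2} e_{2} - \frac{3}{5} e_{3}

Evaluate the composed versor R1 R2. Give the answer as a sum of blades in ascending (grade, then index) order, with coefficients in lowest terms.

Distribute over the terms of R1 (each basis-blade product reordered to ascending indices, repeated generators contracted through their squares):
(\frac{9}{2} e_{1}) R2 = -\frac{9}{4} - \frac{63}{4} e_{12} - \frac{27}{10} e_{13}
(\frac{4}{5} e_{2}) R2 = -\frac{14}{5} + \frac{2}{5} e_{12} - \frac{12}{25} e_{23}
(3 e_{3}) R2 = \frac{9}{5} + \frac{3}{2} e_{13} + \frac{21}{2} e_{23}
Summing the partial products and collecting blades:
Answer: -\frac{13}{4} - \frac{307}{20} e_{12} - \frac{6}{5} e_{13} + \frac{501}{50} e_{23}


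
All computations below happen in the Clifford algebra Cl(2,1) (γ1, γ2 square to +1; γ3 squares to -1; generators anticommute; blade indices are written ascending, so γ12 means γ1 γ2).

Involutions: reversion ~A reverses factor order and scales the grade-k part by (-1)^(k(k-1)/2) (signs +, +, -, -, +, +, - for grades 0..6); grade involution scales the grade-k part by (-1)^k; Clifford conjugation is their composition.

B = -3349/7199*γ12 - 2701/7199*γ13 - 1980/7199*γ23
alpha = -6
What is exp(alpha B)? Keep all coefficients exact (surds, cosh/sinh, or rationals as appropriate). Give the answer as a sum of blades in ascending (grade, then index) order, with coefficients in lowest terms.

B^2 term by term: the squares give (-3349/7199)^2*(γ12)^2 + (-2701/7199)^2*(γ13)^2 + (-1980/7199)^2*(γ23)^2 = 11215801/51825601*(-1) + 7295401/51825601*(+1) + 3920400/51825601*(+1) = 0 (each basis 2-blade squares to minus the product of its generators' squares); cross terms between blades sharing an index anticommute and cancel. So B^2 = 0.
B^2 = 0, hence only two terms survive: exp(alpha B) = 1 + alpha B (parabolic case).
Answer: 1 + 20094/7199*γ12 + 16206/7199*γ13 + 11880/7199*γ23


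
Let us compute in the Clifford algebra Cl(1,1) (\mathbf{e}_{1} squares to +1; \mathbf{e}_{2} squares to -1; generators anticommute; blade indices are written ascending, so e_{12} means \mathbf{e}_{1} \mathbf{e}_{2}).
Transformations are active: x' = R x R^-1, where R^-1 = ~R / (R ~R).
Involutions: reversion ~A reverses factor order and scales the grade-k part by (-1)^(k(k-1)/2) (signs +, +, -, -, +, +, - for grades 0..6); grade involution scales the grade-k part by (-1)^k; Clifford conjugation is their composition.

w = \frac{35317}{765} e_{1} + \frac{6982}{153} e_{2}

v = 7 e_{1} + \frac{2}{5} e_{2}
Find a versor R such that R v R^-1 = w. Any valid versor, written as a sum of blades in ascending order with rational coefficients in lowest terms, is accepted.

Take R = v + w = \frac{40672}{765} e_{1} + \frac{35216}{765} e_{2}. Because q(v) = q(w) = \frac{1221}{25}, conjugation by R sends v exactly to w.
Answer: \frac{40672}{765} e_{1} + \frac{35216}{765} e_{2}


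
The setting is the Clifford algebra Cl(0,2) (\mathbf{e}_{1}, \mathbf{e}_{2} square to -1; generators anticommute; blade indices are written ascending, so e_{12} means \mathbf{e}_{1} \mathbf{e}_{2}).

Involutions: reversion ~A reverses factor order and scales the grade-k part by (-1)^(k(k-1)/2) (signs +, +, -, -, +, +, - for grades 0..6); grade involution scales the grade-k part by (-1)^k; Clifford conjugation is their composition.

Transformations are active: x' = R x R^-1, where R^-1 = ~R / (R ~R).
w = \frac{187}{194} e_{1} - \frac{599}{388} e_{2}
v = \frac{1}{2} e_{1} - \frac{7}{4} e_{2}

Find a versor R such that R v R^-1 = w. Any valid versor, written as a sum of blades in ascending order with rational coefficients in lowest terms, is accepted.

The midline construction: v and w both square to -\frac{53}{16}, so reflecting in their sum \frac{142}{97} e_{1} - \frac{639}{194} e_{2} exchanges them.
Answer: \frac{142}{97} e_{1} - \frac{639}{194} e_{2}


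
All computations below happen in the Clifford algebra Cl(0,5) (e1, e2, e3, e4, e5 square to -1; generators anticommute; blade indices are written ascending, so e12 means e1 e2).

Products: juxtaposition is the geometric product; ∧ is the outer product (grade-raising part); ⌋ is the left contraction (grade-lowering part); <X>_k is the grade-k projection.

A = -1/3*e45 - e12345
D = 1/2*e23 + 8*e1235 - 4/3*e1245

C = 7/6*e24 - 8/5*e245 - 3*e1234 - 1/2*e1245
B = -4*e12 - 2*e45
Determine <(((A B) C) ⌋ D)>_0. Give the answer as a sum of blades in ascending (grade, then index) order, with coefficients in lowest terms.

step 1: -2/3 - 2*e123 - 4*e345 + 4/3*e1245
step 2: -2/3 - 32/15*e1 + 6*e4 - 14/9*e15 + 32/5*e23 - 7/9*e24 + 4*e35 - 2*e123 - 12*e125 - 7/3*e134 + 14/3*e235 + 16/15*e245 - e345 + 2*e1234 + 1/3*e1245 + 16/5*e1345
step 3: -164/45 - 1616/45*e1 + 96*e3 - 16*e4 - 16*e5 - 32*e12 - 7052/135*e15 + 109/9*e23 - 56/27*e24 + 8*e125 + 256/15*e235 - 128/45*e245 - 16/3*e1235 + 8/9*e1245
step 4: -164/45
Answer: -164/45


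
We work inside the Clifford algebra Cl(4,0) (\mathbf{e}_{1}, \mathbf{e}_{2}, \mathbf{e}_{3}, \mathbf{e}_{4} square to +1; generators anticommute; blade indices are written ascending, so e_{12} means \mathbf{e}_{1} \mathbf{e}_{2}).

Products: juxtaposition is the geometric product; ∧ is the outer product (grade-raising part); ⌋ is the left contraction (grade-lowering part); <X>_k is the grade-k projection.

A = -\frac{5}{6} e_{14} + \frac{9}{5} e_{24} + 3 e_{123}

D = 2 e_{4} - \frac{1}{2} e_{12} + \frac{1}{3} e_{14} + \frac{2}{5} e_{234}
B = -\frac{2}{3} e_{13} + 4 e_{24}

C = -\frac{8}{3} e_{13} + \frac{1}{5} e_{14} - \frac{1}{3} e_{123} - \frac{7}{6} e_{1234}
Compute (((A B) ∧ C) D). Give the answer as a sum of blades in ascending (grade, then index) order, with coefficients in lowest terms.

step 1: -\frac{36}{5} - 2 e_{2} + \frac{10}{3} e_{12} + \frac{5}{9} e_{34} - 12 e_{134} + \frac{6}{5} e_{1234}
step 2: \frac{96}{5} e_{13} - \frac{36}{25} e_{14} - \frac{44}{15} e_{123} + \frac{2}{5} e_{124} + \frac{42}{5} e_{1234}
step 3: \frac{12}{25} - \frac{156}{25} e_{1} + \frac{2}{15} e_{2} - \frac{22}{15} e_{3} + \frac{1}{5} e_{4} + \frac{4}{5} e_{12} + \frac{4}{25} e_{13} + \frac{88}{75} e_{14} - \frac{62}{5} e_{23} + \frac{18}{25} e_{24} - \frac{11}{5} e_{34} + \frac{2028}{125} e_{123} - \frac{192}{25} e_{124} + \frac{192}{5} e_{134} - \frac{44}{45} e_{234} - \frac{88}{15} e_{1234}
Answer: \frac{12}{25} - \frac{156}{25} e_{1} + \frac{2}{15} e_{2} - \frac{22}{15} e_{3} + \frac{1}{5} e_{4} + \frac{4}{5} e_{12} + \frac{4}{25} e_{13} + \frac{88}{75} e_{14} - \frac{62}{5} e_{23} + \frac{18}{25} e_{24} - \frac{11}{5} e_{34} + \frac{2028}{125} e_{123} - \frac{192}{25} e_{124} + \frac{192}{5} e_{134} - \frac{44}{45} e_{234} - \frac{88}{15} e_{1234}


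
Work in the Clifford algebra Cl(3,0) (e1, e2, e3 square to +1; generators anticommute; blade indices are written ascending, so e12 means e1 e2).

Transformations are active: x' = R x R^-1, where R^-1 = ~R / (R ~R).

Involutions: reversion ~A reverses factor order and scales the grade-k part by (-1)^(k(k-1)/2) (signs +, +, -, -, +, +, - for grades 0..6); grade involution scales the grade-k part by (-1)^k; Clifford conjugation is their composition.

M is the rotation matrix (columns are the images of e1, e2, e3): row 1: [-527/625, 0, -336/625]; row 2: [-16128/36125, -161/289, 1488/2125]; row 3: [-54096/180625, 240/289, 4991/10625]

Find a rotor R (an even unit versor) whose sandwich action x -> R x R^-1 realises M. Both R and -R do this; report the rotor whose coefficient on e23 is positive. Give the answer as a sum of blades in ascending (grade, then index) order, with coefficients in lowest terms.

Method: write R = a + b12*e12 + b13*e13 + b23*e23 with a^2 + b12^2 + b13^2 + b23^2 = 1 (so R^-1 = ~R). Expanding the columns R e_j ~R gives tr M = 4a^2 - 1 and, from the antisymmetric part, M21 - M12 = -4a*b12, M13 - M31 = 4a*b13, M32 - M23 = -4a*b23.
Here tr M = -168081/180625, so a^2 = (1 + tr M)/4 = 3136/180625 and a = ±56/425. Taking a = 56/425: M21 - M12 = -16128/36125, M13 - M31 = -43008/180625, M32 - M23 = 4704/36125, giving b12 = 72/85, b13 = -192/425, b23 = -21/85, i.e. R = 56/425 + 72/85*e12 - 192/425*e13 - 21/85*e23.
Its e23 coefficient is negative, so report the other preimage -R.
Answer: -56/425 - 72/85*e12 + 192/425*e13 + 21/85*e23. Sheet selection: the two-to-one cover makes ±R indistinguishable at the matrix level (trace -168081/180625), so uniqueness comes from the required sign on e23.


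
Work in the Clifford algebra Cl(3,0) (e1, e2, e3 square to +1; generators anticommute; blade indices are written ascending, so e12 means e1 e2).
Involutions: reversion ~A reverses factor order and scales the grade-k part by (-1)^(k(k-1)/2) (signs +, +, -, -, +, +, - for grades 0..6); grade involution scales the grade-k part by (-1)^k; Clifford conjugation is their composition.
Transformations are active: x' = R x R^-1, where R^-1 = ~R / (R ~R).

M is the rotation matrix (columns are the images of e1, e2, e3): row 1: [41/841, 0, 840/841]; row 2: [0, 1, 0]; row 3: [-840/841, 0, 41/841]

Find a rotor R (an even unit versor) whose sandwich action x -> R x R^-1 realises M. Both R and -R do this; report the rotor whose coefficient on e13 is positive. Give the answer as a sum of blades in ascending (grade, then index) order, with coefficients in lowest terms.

Method: write R = a + b12*e12 + b13*e13 + b23*e23 with a^2 + b12^2 + b13^2 + b23^2 = 1 (so R^-1 = ~R). Expanding the columns R e_j ~R gives tr M = 4a^2 - 1 and, from the antisymmetric part, M21 - M12 = -4a*b12, M13 - M31 = 4a*b13, M32 - M23 = -4a*b23.
Here tr M = 923/841, so a^2 = (1 + tr M)/4 = 441/841 and a = ±21/29. Taking a = 21/29: M21 - M12 = 0, M13 - M31 = 1680/841, M32 - M23 = 0, giving b12 = 0, b13 = 20/29, b23 = 0, i.e. R = 21/29 + 20/29*e13.
Its e13 coefficient is already positive.
Answer: 21/29 + 20/29*e13. Sheet selection: the two-to-one cover makes ±R indistinguishable at the matrix level (trace 923/841), so uniqueness comes from the required sign on e13.


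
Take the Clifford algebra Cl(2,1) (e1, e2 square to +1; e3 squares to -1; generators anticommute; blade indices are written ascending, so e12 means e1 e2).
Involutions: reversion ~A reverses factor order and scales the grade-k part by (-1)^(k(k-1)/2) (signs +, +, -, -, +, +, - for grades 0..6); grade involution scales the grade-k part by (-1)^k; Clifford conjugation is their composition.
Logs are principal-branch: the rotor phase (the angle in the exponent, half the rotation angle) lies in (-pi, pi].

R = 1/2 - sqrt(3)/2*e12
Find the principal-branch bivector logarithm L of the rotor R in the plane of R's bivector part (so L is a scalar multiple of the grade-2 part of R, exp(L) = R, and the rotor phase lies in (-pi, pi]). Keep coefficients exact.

The scalar part of R is 1/2, which pins the rotor phase on the principal branch; dividing the bivector part by the sine of that phase recovers the unit plane, and L is the phase times that plane.
Concretely: cos(phase) = 1/2 gives phase = ±pi/3, and since phase/sin(phase) is even the sign is immaterial: L = (phase/sin(phase)) * <R>_2 = (2*sqrt(3)*pi/9) * <R>_2.
Answer: -pi/3*e12


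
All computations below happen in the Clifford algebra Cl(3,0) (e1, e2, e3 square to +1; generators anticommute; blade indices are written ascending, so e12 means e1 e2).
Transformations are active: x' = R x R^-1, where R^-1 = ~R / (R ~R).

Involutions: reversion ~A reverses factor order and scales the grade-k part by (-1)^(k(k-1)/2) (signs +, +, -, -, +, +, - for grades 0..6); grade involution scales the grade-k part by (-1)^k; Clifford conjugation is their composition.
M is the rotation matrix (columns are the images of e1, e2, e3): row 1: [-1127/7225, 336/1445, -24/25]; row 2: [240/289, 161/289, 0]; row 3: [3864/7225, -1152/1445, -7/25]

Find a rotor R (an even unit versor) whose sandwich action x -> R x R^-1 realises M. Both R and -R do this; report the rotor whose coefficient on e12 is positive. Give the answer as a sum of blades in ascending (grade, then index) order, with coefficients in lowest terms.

Method: write R = a + b12*e12 + b13*e13 + b23*e23 with a^2 + b12^2 + b13^2 + b23^2 = 1 (so R^-1 = ~R). Expanding the columns R e_j ~R gives tr M = 4a^2 - 1 and, from the antisymmetric part, M21 - M12 = -4a*b12, M13 - M31 = 4a*b13, M32 - M23 = -4a*b23.
Here tr M = 35/289, so a^2 = (1 + tr M)/4 = 81/289 and a = ±9/17. Taking a = 9/17: M21 - M12 = 864/1445, M13 - M31 = -432/289, M32 - M23 = -1152/1445, giving b12 = -24/85, b13 = -12/17, b23 = 32/85, i.e. R = 9/17 - 24/85*e12 - 12/17*e13 + 32/85*e23.
Its e12 coefficient is negative, so report the other preimage -R.
Answer: -9/17 + 24/85*e12 + 12/17*e13 - 32/85*e23. Uniqueness: Spin(3) -> SO(3) maps R and -R to the same rotation of trace 35/289; fixing the sign of the e12 coefficient removes the ambiguity.


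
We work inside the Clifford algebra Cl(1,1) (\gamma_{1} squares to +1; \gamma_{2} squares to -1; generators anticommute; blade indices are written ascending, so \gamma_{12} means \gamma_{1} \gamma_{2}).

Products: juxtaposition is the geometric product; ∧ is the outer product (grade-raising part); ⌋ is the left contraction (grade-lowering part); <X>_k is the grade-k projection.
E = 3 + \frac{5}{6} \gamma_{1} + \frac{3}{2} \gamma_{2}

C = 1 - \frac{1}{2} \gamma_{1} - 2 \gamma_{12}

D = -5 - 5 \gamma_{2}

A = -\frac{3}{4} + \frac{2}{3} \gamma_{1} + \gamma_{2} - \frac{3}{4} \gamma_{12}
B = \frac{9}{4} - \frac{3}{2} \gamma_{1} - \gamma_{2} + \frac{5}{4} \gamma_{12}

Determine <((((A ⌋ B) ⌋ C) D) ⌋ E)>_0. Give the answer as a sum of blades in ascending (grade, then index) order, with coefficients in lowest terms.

step 1: -\frac{21}{8} + \frac{19}{8} \gamma_{1} + \frac{19}{12} \gamma_{2} - \frac{15}{16} \gamma_{12}
step 2: -\frac{31}{16} - \frac{89}{48} \gamma_{1} - \frac{19}{4} \gamma_{2} + \frac{21}{4} \gamma_{12}
step 3: -\frac{225}{16} + \frac{1705}{48} \gamma_{1} + \frac{535}{16} \gamma_{2} - \frac{815}{48} \gamma_{12}
step 4: -\frac{9035}{144} - \frac{375}{32} \gamma_{1} - \frac{675}{32} \gamma_{2}
step 5: -\frac{9035}{144}
Answer: -\frac{9035}{144}


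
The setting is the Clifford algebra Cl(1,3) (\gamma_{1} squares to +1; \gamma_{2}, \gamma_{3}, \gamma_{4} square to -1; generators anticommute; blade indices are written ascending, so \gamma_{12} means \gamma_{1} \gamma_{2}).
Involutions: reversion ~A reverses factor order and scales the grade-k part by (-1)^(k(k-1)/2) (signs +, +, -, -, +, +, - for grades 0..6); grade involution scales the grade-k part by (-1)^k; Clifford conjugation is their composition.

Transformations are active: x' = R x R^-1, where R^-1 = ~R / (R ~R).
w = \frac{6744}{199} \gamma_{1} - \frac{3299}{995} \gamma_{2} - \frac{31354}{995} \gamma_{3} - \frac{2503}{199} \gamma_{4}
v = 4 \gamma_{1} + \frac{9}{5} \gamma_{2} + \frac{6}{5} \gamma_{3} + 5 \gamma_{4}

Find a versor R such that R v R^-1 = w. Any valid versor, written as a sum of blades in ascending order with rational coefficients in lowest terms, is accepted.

Why this works: both vectors square to -\frac{342}{25}, so q(v) = q(w) and R = v + w = \frac{7540}{199} \gamma_{1} - \frac{1508}{995} \gamma_{2} - \frac{6032}{199} \gamma_{3} - \frac{1508}{199} \gamma_{4} carries v to w — its own direction survives, the complement (v - w)/2 flips.
Answer: \frac{7540}{199} \gamma_{1} - \frac{1508}{995} \gamma_{2} - \frac{6032}{199} \gamma_{3} - \frac{1508}{199} \gamma_{4}


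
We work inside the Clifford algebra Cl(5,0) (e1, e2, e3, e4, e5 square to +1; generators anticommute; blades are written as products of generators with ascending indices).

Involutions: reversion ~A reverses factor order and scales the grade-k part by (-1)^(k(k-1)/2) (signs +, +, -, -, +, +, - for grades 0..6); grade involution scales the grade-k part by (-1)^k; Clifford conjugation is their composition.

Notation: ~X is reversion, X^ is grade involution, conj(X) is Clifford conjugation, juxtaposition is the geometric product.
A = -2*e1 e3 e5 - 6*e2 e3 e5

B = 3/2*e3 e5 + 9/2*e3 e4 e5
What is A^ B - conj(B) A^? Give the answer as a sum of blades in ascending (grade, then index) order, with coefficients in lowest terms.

first term: -3*e1 - 9*e2 + 9*e1 e4 + 27*e2 e4
second term: 3*e1 + 9*e2 - 9*e1 e4 - 27*e2 e4
Answer: -6*e1 - 18*e2 + 18*e1 e4 + 54*e2 e4


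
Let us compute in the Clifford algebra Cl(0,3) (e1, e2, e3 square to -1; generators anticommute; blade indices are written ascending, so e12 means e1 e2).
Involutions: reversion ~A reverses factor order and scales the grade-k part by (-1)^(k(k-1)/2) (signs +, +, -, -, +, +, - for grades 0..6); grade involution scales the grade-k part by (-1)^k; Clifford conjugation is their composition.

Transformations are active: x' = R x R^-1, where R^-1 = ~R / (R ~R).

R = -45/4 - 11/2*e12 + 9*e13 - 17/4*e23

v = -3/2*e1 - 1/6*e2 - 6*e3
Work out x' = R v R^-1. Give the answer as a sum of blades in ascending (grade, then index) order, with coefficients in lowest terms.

~R = -45/4 + 11/2*e12 - 9*e13 + 17/4*e23, and R ~R = 2047/8, so R^-1 = ~R / (2047/8).
R v = 1679/24*e1 - 123/8*e2 + 1313/24*e3 + 327/8*e123
Answer: -24603/4094*e1 - 8332/6141*e2 - 2325/4094*e3


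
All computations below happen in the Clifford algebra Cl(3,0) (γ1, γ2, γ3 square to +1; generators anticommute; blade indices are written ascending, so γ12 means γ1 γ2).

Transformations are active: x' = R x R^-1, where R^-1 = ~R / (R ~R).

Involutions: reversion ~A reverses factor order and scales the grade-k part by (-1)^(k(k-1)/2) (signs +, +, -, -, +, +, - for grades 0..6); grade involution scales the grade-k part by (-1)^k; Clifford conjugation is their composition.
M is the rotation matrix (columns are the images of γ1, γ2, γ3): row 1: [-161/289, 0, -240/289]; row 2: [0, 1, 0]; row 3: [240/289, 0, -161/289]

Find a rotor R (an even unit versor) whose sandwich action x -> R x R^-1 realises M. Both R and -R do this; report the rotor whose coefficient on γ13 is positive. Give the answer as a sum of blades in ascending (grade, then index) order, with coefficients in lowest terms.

Method: write R = a + b12*γ12 + b13*γ13 + b23*γ23 with a^2 + b12^2 + b13^2 + b23^2 = 1 (so R^-1 = ~R). Expanding the columns R e_j ~R gives tr M = 4a^2 - 1 and, from the antisymmetric part, M21 - M12 = -4a*b12, M13 - M31 = 4a*b13, M32 - M23 = -4a*b23.
Here tr M = -33/289, so a^2 = (1 + tr M)/4 = 64/289 and a = ±8/17. Taking a = 8/17: M21 - M12 = 0, M13 - M31 = -480/289, M32 - M23 = 0, giving b12 = 0, b13 = -15/17, b23 = 0, i.e. R = 8/17 - 15/17*γ13.
Its γ13 coefficient is negative, so report the other preimage -R.
Answer: -8/17 + 15/17*γ13. Recall the cover is two-to-one: with M of trace -33/289, both preimages act alike, and the stated γ13 sign chooses the sheet.


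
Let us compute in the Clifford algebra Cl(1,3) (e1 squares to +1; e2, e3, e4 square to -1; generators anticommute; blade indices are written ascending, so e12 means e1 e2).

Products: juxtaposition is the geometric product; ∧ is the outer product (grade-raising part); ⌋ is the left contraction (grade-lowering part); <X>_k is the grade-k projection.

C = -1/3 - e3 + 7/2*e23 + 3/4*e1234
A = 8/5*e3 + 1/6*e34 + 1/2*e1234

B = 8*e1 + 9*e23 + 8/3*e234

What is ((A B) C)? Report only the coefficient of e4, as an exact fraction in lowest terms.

step 1: 4/3*e1 + 628/45*e2 - 64/5*e13 - 9/2*e14 + 173/30*e24 + 4/3*e134 - 4*e234
step 2: -461/45*e1 - 763/135*e2 - 2198/45*e3 + 14*e4 - 224/5*e12 + 871/120*e13 + 1/6*e14 - 6239/360*e23 + 1051/90*e24 - 1211/60*e34 + 14/3*e123 + 14/3*e124 + 497/90*e134 + 81/10*e234 - 63/4*e1234
Answer: 14


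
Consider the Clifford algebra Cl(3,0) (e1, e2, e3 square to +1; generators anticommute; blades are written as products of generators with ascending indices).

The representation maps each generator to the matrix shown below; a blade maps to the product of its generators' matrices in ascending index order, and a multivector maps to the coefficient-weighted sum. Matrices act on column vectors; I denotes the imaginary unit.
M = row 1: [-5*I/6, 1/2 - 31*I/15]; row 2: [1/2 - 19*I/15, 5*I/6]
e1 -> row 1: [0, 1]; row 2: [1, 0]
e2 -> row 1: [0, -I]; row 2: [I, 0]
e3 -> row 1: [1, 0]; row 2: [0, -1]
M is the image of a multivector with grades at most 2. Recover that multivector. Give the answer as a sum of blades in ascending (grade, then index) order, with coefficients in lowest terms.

Method: 1, rho(e1), rho(e2), rho(e3) form a trace-orthogonal basis of the 2x2 complex matrices (tr(X Y) = 2 if X = Y, else 0), so M = m0*1 + m1*rho(e1) + m2*rho(e2) + m3*rho(e3) with m0 = tr(M)/2 = 0, m1 = tr(M rho(e1))/2 = 1/2 - 5*I/3, m2 = tr(M rho(e2))/2 = 2/5, m3 = tr(M rho(e3))/2 = -5*I/6.
Multiplying table entries, the bivector images are rho(e1 e2) = I*rho(e3), rho(e1 e3) = -I*rho(e2), rho(e2 e3) = I*rho(e1); with real blade coefficients the real parts of m0..m3 are the coefficients of 1, e1, e2, e3 and the imaginary parts give the bivectors (e2 e3: Im m1, e1 e3: -Im m2, e1 e2: Im m3).
Answer: 1/2*e1 + 2/5*e2 - 5/6*e1 e2 - 5/3*e2 e3


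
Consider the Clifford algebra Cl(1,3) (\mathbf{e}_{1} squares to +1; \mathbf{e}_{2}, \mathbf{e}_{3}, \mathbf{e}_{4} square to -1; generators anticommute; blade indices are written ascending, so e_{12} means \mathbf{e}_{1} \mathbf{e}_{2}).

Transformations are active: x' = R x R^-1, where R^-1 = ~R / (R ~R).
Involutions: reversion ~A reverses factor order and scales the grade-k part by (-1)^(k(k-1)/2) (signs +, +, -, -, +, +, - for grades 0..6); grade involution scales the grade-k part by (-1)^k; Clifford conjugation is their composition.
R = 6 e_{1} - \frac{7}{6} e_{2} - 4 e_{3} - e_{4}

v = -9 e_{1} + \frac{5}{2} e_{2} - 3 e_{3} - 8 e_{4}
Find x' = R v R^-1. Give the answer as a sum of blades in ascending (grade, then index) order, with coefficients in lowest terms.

~R = 6 e_{1} - \frac{7}{6} e_{2} - 4 e_{3} - e_{4}, and R ~R = \frac{635}{36}, so R^-1 = ~R / (\frac{635}{36}).
R v = -\frac{853}{12} + \frac{9}{2} e_{12} - 54 e_{13} - 57 e_{14} + \frac{27}{2} e_{23} + \frac{71}{6} e_{24} + 29 e_{34}
Answer: -\frac{24993}{635} e_{1} + \frac{8767}{1270} e_{2} + \frac{22377}{635} e_{3} + \frac{10198}{635} e_{4}


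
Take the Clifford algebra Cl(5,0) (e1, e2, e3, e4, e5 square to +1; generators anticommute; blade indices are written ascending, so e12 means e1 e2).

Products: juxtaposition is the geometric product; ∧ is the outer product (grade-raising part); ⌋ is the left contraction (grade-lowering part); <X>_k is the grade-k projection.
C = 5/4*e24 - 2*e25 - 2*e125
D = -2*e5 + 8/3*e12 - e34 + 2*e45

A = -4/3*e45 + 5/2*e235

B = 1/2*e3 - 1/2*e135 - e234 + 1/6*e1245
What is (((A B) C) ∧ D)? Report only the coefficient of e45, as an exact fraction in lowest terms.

step 1: -37/36*e12 - 5/4*e25 - 5/2*e45 + 13/12*e134 - 4/3*e235 - 2/3*e345
step 2: -5/2 - 5/2*e1 + 8/3*e3 - 37/18*e5 - 8/3*e13 - 185/144*e14 + 37/18*e15 + 5*e24 + 25/8*e25 - 25/16*e45 + 65/48*e123 + 5*e124 - 4/3*e234 - 5/6*e235 + 5/3*e345 + 4/3*e1234 - 13/6*e2345 - 13/6*e12345
step 3: 5*e5 - 20/3*e12 + 5*e15 + 5/2*e34 - 16/3*e35 - 5*e45 + 64/9*e123 - 148/27*e125 + 5/2*e134 + 16/3*e135 - 175/72*e145 - 10*e245 + 133/18*e345 - 65/24*e1235 - 85/6*e1245 - 133/18*e1345 - 11/24*e2345 + 323/72*e12345
Answer: -5


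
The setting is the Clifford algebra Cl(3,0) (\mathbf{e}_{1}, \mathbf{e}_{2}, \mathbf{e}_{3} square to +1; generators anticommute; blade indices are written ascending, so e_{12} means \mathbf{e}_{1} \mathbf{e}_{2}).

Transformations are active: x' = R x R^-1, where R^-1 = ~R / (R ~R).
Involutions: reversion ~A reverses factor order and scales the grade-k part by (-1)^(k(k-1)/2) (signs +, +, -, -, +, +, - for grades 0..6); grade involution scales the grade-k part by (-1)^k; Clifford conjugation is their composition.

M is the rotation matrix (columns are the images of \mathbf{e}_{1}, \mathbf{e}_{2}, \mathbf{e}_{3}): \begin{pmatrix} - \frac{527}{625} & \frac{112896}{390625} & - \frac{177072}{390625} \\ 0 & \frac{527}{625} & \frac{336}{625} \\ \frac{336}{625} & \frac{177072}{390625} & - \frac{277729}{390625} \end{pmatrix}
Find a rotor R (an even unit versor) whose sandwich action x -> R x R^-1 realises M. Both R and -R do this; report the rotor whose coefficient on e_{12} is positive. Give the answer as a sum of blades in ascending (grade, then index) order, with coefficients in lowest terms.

Method: write R = a + b12*e_{12} + b13*e_{13} + b23*e_{23} with a^2 + b12^2 + b13^2 + b23^2 = 1 (so R^-1 = ~R). Expanding the columns R e_j ~R gives tr M = 4a^2 - 1 and, from the antisymmetric part, M21 - M12 = -4a*b12, M13 - M31 = 4a*b13, M32 - M23 = -4a*b23.
Here tr M = -\frac{277729}{390625}, so a^2 = (1 + tr M)/4 = \frac{28224}{390625} and a = ±\frac{168}{625}. Taking a = \frac{168}{625}: M21 - M12 = -\frac{112896}{390625}, M13 - M31 = -\frac{387072}{390625}, M32 - M23 = -\frac{32928}{390625}, giving b12 = \frac{168}{625}, b13 = -\frac{576}{625}, b23 = \frac{49}{625}, i.e. R = \frac{168}{625} + \frac{168}{625} e_{12} - \frac{576}{625} e_{13} + \frac{49}{625} e_{23}.
Its e_{12} coefficient is already positive.
Answer: \frac{168}{625} + \frac{168}{625} e_{12} - \frac{576}{625} e_{13} + \frac{49}{625} e_{23}. Note: both R and -R realise this M (trace -\frac{277729}{390625}); the covering map identifies them, and the e_{12}-coefficient sign is the tie-breaker.


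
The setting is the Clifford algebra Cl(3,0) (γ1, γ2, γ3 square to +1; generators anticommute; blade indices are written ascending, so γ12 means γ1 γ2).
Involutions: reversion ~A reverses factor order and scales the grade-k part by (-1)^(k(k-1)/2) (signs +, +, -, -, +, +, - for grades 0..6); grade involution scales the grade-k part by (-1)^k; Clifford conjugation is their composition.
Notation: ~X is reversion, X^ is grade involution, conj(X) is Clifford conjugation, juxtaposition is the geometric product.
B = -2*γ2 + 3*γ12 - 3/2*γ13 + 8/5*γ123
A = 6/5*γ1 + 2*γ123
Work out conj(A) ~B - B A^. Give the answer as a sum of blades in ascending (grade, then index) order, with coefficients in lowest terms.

first term: 16/5 + 33/5*γ2 + 21/5*γ3 + 12/5*γ12 + 4*γ13 + 48/25*γ23
second term: 16/5 + 33/5*γ2 + 21/5*γ3 - 12/5*γ12 - 4*γ13 - 48/25*γ23
Answer: 24/5*γ12 + 8*γ13 + 96/25*γ23


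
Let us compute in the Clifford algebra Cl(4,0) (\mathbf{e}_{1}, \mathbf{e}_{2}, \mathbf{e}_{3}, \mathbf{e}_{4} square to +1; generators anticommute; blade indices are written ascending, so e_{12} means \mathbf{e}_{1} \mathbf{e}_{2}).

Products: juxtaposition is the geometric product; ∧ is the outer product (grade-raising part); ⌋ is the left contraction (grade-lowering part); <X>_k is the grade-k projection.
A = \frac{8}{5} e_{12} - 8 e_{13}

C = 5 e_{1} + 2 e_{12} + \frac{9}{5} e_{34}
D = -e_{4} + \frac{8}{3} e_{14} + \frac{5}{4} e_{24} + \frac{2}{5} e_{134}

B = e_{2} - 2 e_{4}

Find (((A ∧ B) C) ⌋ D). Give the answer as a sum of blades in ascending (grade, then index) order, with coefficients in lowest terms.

step 1: 8 e_{123} - \frac{16}{5} e_{124} + 16 e_{134}
step 2: -\frac{144}{5} e_{1} - 16 e_{3} + \frac{32}{5} e_{4} + 40 e_{23} - 16 e_{24} + 80 e_{34} + \frac{144}{25} e_{123} + \frac{72}{5} e_{124} + 32 e_{234}
step 3: \frac{68}{5} - \frac{736}{15} e_{1} - 8 e_{2} - \frac{384}{5} e_{4} + \frac{64}{25} e_{13} + \frac{32}{5} e_{14} - \frac{288}{25} e_{34}
Answer: \frac{68}{5} - \frac{736}{15} e_{1} - 8 e_{2} - \frac{384}{5} e_{4} + \frac{64}{25} e_{13} + \frac{32}{5} e_{14} - \frac{288}{25} e_{34}


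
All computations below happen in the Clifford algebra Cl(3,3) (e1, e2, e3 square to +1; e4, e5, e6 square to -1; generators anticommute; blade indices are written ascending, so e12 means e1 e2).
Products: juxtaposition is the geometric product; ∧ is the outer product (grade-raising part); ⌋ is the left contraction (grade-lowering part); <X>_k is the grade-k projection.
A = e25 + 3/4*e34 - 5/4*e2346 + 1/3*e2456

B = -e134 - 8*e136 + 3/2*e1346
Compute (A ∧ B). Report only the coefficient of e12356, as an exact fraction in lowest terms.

step 1: -e12345 + 8*e12356 + 3/2*e123456
Answer: 8
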